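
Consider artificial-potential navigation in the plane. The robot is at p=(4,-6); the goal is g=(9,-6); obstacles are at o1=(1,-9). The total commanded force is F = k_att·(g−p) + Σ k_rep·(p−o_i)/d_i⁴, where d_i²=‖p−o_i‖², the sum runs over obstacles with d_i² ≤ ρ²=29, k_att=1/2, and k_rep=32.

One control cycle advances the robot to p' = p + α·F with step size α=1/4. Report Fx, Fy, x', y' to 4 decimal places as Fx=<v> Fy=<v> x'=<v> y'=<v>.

F_att = 1/2·(g−p) = 1/2·(5,0) = (2.5000,0.0000)
o1: d²=18 ≤ ρ²=29; F_rep = 32·(3,3)/18² = (0.2963,0.2963)
F = F_att + ΣF_rep = (2.7963,0.2963)
p' = p + 1/4·F = (4.6991,-5.9259)

Fx=2.7963 Fy=0.2963 x'=4.6991 y'=-5.9259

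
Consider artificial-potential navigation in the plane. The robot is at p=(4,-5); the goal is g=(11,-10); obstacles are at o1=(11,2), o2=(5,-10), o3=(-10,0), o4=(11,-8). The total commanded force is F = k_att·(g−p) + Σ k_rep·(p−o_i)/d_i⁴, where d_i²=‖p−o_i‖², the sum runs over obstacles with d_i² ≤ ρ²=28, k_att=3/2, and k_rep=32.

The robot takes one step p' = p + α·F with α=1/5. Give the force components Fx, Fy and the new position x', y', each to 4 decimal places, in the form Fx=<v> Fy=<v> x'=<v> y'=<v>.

Fx=10.4527 Fy=-7.2633 x'=6.0905 y'=-6.4527

F_att = 3/2·(g−p) = 3/2·(7,-5) = (10.5000,-7.5000)
o1: d²=98 > ρ²=28 → inactive
o2: d²=26 ≤ ρ²=28; F_rep = 32·(-1,5)/26² = (-0.0473,0.2367)
o3: d²=221 > ρ²=28 → inactive
o4: d²=58 > ρ²=28 → inactive
F = F_att + ΣF_rep = (10.4527,-7.2633)
p' = p + 1/5·F = (6.0905,-6.4527)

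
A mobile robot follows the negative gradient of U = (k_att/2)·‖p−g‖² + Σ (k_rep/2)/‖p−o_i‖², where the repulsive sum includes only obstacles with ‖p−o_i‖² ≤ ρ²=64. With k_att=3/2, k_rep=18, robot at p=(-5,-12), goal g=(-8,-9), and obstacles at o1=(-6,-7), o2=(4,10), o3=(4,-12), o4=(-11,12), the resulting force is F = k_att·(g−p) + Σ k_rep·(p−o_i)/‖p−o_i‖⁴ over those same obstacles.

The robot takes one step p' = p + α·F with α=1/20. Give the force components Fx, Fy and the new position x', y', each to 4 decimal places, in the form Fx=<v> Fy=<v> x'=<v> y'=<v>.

Fx=-4.4734 Fy=4.3669 x'=-5.2237 y'=-11.7817

F_att = 3/2·(g−p) = 3/2·(-3,3) = (-4.5000,4.5000)
o1: d²=26 ≤ ρ²=64; F_rep = 18·(1,-5)/26² = (0.0266,-0.1331)
o2: d²=565 > ρ²=64 → inactive
o3: d²=81 > ρ²=64 → inactive
o4: d²=612 > ρ²=64 → inactive
F = F_att + ΣF_rep = (-4.4734,4.3669)
p' = p + 1/20·F = (-5.2237,-11.7817)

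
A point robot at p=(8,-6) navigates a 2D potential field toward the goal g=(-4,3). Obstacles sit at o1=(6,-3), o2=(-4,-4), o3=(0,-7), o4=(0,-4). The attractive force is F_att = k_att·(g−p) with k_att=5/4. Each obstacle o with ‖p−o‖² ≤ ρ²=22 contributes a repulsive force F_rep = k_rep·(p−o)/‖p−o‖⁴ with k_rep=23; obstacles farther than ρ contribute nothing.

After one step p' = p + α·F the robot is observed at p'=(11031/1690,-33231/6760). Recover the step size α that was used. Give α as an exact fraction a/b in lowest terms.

F_att = 5/4·(g−p) = 5/4·(-12,9) = (-15.0000,11.2500)
o1: d²=13 ≤ ρ²=22; F_rep = 23·(2,-3)/13² = (0.2722,-0.4083)
o2: d²=148 > ρ²=22 → inactive
o3: d²=65 > ρ²=22 → inactive
o4: d²=68 > ρ²=22 → inactive
F = F_att + ΣF_rep = (-14.7278,10.8417)
Δp = p'−p = (-1.4728,1.0842); α = Δx/Fx = (-2489/1690) / (-2489/169) = 1/10
check: Δy/Fy = (7329/6760) / (7329/676) = 1/10 ✓

α = 1/10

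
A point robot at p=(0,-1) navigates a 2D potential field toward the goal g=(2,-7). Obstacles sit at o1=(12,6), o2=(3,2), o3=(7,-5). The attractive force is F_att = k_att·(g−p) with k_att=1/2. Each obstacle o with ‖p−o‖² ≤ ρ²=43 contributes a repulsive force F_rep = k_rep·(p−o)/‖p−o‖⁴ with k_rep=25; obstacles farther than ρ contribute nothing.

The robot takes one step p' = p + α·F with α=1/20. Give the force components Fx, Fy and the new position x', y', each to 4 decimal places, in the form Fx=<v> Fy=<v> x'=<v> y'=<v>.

F_att = 1/2·(g−p) = 1/2·(2,-6) = (1.0000,-3.0000)
o1: d²=193 > ρ²=43 → inactive
o2: d²=18 ≤ ρ²=43; F_rep = 25·(-3,-3)/18² = (-0.2315,-0.2315)
o3: d²=65 > ρ²=43 → inactive
F = F_att + ΣF_rep = (0.7685,-3.2315)
p' = p + 1/20·F = (0.0384,-1.1616)

Fx=0.7685 Fy=-3.2315 x'=0.0384 y'=-1.1616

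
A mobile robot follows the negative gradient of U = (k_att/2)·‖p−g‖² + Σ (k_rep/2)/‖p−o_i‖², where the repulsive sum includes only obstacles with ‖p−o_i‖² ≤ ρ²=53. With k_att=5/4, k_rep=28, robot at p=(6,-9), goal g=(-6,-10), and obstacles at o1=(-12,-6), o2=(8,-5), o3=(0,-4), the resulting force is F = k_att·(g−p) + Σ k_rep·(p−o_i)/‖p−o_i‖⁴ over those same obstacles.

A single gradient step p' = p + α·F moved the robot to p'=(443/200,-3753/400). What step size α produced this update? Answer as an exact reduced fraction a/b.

α = 1/4

F_att = 5/4·(g−p) = 5/4·(-12,-1) = (-15.0000,-1.2500)
o1: d²=333 > ρ²=53 → inactive
o2: d²=20 ≤ ρ²=53; F_rep = 28·(-2,-4)/20² = (-0.1400,-0.2800)
o3: d²=61 > ρ²=53 → inactive
F = F_att + ΣF_rep = (-15.1400,-1.5300)
Δp = p'−p = (-3.7850,-0.3825); α = Δx/Fx = (-757/200) / (-757/50) = 1/4
check: Δy/Fy = (-153/400) / (-153/100) = 1/4 ✓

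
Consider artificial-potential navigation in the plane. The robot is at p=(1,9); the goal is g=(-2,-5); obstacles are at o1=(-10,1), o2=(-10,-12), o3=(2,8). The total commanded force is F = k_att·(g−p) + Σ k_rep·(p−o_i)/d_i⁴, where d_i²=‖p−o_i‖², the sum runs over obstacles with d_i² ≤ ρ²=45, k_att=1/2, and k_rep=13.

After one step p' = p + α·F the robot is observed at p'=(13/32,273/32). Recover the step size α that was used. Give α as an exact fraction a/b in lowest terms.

α = 1/8

F_att = 1/2·(g−p) = 1/2·(-3,-14) = (-1.5000,-7.0000)
o1: d²=185 > ρ²=45 → inactive
o2: d²=562 > ρ²=45 → inactive
o3: d²=2 ≤ ρ²=45; F_rep = 13·(-1,1)/2² = (-3.2500,3.2500)
F = F_att + ΣF_rep = (-4.7500,-3.7500)
Δp = p'−p = (-0.5938,-0.4688); α = Δx/Fx = (-19/32) / (-19/4) = 1/8
check: Δy/Fy = (-15/32) / (-15/4) = 1/8 ✓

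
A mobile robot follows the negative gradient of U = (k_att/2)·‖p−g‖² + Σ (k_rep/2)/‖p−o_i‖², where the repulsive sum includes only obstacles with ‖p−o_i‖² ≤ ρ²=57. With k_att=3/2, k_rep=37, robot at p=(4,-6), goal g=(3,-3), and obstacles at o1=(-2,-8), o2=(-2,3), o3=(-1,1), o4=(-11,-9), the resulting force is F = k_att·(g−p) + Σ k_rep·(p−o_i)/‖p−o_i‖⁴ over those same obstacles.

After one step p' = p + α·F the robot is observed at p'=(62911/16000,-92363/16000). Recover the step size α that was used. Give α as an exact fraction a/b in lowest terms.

F_att = 3/2·(g−p) = 3/2·(-1,3) = (-1.5000,4.5000)
o1: d²=40 ≤ ρ²=57; F_rep = 37·(6,2)/40² = (0.1388,0.0462)
o2: d²=117 > ρ²=57 → inactive
o3: d²=74 > ρ²=57 → inactive
o4: d²=234 > ρ²=57 → inactive
F = F_att + ΣF_rep = (-1.3613,4.5462)
Δp = p'−p = (-0.0681,0.2273); α = Δx/Fx = (-1089/16000) / (-1089/800) = 1/20
check: Δy/Fy = (3637/16000) / (3637/800) = 1/20 ✓

α = 1/20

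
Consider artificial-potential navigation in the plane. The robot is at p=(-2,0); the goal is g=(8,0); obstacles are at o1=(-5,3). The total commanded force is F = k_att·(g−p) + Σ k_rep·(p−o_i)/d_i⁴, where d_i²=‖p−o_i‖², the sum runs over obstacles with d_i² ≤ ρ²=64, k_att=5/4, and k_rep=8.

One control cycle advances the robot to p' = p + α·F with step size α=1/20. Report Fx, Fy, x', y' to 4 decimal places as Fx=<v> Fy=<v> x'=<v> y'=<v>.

Fx=12.5741 Fy=-0.0741 x'=-1.3713 y'=-0.0037

F_att = 5/4·(g−p) = 5/4·(10,0) = (12.5000,0.0000)
o1: d²=18 ≤ ρ²=64; F_rep = 8·(3,-3)/18² = (0.0741,-0.0741)
F = F_att + ΣF_rep = (12.5741,-0.0741)
p' = p + 1/20·F = (-1.3713,-0.0037)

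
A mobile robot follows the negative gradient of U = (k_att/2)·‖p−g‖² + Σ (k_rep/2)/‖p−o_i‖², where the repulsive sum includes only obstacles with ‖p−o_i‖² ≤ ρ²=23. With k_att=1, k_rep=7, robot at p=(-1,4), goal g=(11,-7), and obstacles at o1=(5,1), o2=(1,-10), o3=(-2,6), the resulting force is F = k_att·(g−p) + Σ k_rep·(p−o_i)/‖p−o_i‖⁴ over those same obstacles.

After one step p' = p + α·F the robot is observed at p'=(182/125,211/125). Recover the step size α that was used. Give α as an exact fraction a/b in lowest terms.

α = 1/5

F_att = 1·(g−p) = 1·(12,-11) = (12.0000,-11.0000)
o1: d²=45 > ρ²=23 → inactive
o2: d²=200 > ρ²=23 → inactive
o3: d²=5 ≤ ρ²=23; F_rep = 7·(1,-2)/5² = (0.2800,-0.5600)
F = F_att + ΣF_rep = (12.2800,-11.5600)
Δp = p'−p = (2.4560,-2.3120); α = Δx/Fx = (307/125) / (307/25) = 1/5
check: Δy/Fy = (-289/125) / (-289/25) = 1/5 ✓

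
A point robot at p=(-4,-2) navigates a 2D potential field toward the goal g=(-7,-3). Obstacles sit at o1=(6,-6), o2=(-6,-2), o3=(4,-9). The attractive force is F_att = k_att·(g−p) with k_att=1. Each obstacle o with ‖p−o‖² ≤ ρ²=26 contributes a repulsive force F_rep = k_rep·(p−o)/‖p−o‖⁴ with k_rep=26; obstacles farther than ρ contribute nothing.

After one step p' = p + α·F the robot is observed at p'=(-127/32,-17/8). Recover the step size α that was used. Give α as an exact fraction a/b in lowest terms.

α = 1/8

F_att = 1·(g−p) = 1·(-3,-1) = (-3.0000,-1.0000)
o1: d²=116 > ρ²=26 → inactive
o2: d²=4 ≤ ρ²=26; F_rep = 26·(2,0)/4² = (3.2500,0.0000)
o3: d²=113 > ρ²=26 → inactive
F = F_att + ΣF_rep = (0.2500,-1.0000)
Δp = p'−p = (0.0312,-0.1250); α = Δx/Fx = (1/32) / (1/4) = 1/8
check: Δy/Fy = (-1/8) / (-1) = 1/8 ✓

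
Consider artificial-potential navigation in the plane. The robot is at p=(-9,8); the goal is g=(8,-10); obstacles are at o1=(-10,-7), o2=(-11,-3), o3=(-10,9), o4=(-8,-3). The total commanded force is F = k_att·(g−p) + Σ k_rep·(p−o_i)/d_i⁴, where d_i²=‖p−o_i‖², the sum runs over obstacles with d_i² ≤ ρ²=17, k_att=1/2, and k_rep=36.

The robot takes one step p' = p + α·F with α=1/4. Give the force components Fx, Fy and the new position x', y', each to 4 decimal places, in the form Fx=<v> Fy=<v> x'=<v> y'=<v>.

Fx=17.5000 Fy=-18.0000 x'=-4.6250 y'=3.5000

F_att = 1/2·(g−p) = 1/2·(17,-18) = (8.5000,-9.0000)
o1: d²=226 > ρ²=17 → inactive
o2: d²=125 > ρ²=17 → inactive
o3: d²=2 ≤ ρ²=17; F_rep = 36·(1,-1)/2² = (9.0000,-9.0000)
o4: d²=122 > ρ²=17 → inactive
F = F_att + ΣF_rep = (17.5000,-18.0000)
p' = p + 1/4·F = (-4.6250,3.5000)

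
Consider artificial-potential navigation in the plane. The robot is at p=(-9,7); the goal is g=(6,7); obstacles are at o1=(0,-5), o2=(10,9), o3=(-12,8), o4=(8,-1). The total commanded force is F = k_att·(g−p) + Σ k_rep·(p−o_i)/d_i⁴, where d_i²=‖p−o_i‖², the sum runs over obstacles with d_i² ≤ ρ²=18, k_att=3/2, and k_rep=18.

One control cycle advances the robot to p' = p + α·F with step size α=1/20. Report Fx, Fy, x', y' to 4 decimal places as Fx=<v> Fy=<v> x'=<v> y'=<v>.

Fx=23.0400 Fy=-0.1800 x'=-7.8480 y'=6.9910

F_att = 3/2·(g−p) = 3/2·(15,0) = (22.5000,0.0000)
o1: d²=225 > ρ²=18 → inactive
o2: d²=365 > ρ²=18 → inactive
o3: d²=10 ≤ ρ²=18; F_rep = 18·(3,-1)/10² = (0.5400,-0.1800)
o4: d²=353 > ρ²=18 → inactive
F = F_att + ΣF_rep = (23.0400,-0.1800)
p' = p + 1/20·F = (-7.8480,6.9910)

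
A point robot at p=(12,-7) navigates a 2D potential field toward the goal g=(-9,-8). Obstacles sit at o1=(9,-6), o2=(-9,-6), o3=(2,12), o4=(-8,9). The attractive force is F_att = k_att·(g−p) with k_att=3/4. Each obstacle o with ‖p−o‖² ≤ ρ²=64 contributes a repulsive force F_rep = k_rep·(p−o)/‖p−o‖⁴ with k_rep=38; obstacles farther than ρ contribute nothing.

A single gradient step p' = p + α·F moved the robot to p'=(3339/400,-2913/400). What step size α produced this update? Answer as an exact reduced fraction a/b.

F_att = 3/4·(g−p) = 3/4·(-21,-1) = (-15.7500,-0.7500)
o1: d²=10 ≤ ρ²=64; F_rep = 38·(3,-1)/10² = (1.1400,-0.3800)
o2: d²=442 > ρ²=64 → inactive
o3: d²=461 > ρ²=64 → inactive
o4: d²=656 > ρ²=64 → inactive
F = F_att + ΣF_rep = (-14.6100,-1.1300)
Δp = p'−p = (-3.6525,-0.2825); α = Δx/Fx = (-1461/400) / (-1461/100) = 1/4
check: Δy/Fy = (-113/400) / (-113/100) = 1/4 ✓

α = 1/4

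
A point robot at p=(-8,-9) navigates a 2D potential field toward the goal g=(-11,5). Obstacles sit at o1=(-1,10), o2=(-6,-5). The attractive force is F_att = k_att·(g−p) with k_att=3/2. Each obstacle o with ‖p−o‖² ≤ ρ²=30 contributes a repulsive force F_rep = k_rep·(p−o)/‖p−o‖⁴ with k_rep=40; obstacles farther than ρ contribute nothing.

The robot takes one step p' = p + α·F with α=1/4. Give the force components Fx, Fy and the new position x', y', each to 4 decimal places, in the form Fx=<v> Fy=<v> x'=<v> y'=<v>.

Fx=-4.7000 Fy=20.6000 x'=-9.1750 y'=-3.8500

F_att = 3/2·(g−p) = 3/2·(-3,14) = (-4.5000,21.0000)
o1: d²=410 > ρ²=30 → inactive
o2: d²=20 ≤ ρ²=30; F_rep = 40·(-2,-4)/20² = (-0.2000,-0.4000)
F = F_att + ΣF_rep = (-4.7000,20.6000)
p' = p + 1/4·F = (-9.1750,-3.8500)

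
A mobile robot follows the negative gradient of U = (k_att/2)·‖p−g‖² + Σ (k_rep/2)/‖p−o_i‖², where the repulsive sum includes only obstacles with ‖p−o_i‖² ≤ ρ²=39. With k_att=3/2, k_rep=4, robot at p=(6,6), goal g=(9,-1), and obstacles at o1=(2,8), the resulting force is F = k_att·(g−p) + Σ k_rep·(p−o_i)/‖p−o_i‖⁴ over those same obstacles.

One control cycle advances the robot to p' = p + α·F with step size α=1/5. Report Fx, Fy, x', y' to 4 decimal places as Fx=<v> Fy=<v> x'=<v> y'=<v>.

Fx=4.5400 Fy=-10.5200 x'=6.9080 y'=3.8960

F_att = 3/2·(g−p) = 3/2·(3,-7) = (4.5000,-10.5000)
o1: d²=20 ≤ ρ²=39; F_rep = 4·(4,-2)/20² = (0.0400,-0.0200)
F = F_att + ΣF_rep = (4.5400,-10.5200)
p' = p + 1/5·F = (6.9080,3.8960)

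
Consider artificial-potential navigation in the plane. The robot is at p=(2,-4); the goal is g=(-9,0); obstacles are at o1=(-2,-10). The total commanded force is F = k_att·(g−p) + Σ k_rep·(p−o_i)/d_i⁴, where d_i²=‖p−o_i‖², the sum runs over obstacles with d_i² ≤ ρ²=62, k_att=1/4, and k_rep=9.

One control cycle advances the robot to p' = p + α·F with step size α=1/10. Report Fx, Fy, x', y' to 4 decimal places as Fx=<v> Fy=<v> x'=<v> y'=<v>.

F_att = 1/4·(g−p) = 1/4·(-11,4) = (-2.7500,1.0000)
o1: d²=52 ≤ ρ²=62; F_rep = 9·(4,6)/52² = (0.0133,0.0200)
F = F_att + ΣF_rep = (-2.7367,1.0200)
p' = p + 1/10·F = (1.7263,-3.8980)

Fx=-2.7367 Fy=1.0200 x'=1.7263 y'=-3.8980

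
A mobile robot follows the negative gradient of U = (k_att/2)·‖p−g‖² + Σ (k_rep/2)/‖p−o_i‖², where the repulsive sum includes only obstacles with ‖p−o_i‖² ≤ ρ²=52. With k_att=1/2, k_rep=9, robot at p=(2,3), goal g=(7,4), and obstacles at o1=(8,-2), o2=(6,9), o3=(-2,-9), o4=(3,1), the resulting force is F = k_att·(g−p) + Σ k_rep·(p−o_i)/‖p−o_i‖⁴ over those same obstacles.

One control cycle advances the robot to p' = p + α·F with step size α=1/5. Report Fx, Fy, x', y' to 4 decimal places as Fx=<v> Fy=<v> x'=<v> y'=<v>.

Fx=2.1267 Fy=1.2000 x'=2.4253 y'=3.2400

F_att = 1/2·(g−p) = 1/2·(5,1) = (2.5000,0.5000)
o1: d²=61 > ρ²=52 → inactive
o2: d²=52 ≤ ρ²=52; F_rep = 9·(-4,-6)/52² = (-0.0133,-0.0200)
o3: d²=160 > ρ²=52 → inactive
o4: d²=5 ≤ ρ²=52; F_rep = 9·(-1,2)/5² = (-0.3600,0.7200)
F = F_att + ΣF_rep = (2.1267,1.2000)
p' = p + 1/5·F = (2.4253,3.2400)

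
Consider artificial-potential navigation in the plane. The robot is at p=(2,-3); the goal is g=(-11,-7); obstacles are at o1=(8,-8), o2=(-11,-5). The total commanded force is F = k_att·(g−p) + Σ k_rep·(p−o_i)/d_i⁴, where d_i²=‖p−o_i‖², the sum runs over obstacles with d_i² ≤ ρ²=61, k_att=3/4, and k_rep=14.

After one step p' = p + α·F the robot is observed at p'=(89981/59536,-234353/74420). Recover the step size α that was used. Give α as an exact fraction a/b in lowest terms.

F_att = 3/4·(g−p) = 3/4·(-13,-4) = (-9.7500,-3.0000)
o1: d²=61 ≤ ρ²=61; F_rep = 14·(-6,5)/61² = (-0.0226,0.0188)
o2: d²=173 > ρ²=61 → inactive
F = F_att + ΣF_rep = (-9.7726,-2.9812)
Δp = p'−p = (-0.4886,-0.1491); α = Δx/Fx = (-29091/59536) / (-145455/14884) = 1/20
check: Δy/Fy = (-11093/74420) / (-11093/3721) = 1/20 ✓

α = 1/20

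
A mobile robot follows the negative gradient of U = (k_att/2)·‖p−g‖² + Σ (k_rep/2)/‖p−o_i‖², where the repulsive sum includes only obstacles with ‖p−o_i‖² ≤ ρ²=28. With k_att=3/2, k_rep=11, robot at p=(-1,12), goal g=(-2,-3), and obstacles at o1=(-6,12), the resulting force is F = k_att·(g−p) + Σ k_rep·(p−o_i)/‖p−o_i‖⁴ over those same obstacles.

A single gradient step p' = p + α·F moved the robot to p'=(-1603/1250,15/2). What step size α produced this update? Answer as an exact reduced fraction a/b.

F_att = 3/2·(g−p) = 3/2·(-1,-15) = (-1.5000,-22.5000)
o1: d²=25 ≤ ρ²=28; F_rep = 11·(5,0)/25² = (0.0880,0.0000)
F = F_att + ΣF_rep = (-1.4120,-22.5000)
Δp = p'−p = (-0.2824,-4.5000); α = Δx/Fx = (-353/1250) / (-353/250) = 1/5
check: Δy/Fy = (-9/2) / (-45/2) = 1/5 ✓

α = 1/5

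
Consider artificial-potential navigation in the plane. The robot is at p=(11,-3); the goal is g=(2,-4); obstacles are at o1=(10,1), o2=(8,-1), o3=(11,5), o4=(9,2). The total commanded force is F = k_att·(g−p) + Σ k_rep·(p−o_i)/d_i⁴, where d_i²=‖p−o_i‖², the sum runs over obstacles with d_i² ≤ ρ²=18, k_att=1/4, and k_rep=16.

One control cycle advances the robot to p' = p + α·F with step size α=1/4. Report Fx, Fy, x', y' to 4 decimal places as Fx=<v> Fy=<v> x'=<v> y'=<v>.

Fx=-1.9106 Fy=-0.6608 x'=10.5223 y'=-3.1652

F_att = 1/4·(g−p) = 1/4·(-9,-1) = (-2.2500,-0.2500)
o1: d²=17 ≤ ρ²=18; F_rep = 16·(1,-4)/17² = (0.0554,-0.2215)
o2: d²=13 ≤ ρ²=18; F_rep = 16·(3,-2)/13² = (0.2840,-0.1893)
o3: d²=64 > ρ²=18 → inactive
o4: d²=29 > ρ²=18 → inactive
F = F_att + ΣF_rep = (-1.9106,-0.6608)
p' = p + 1/4·F = (10.5223,-3.1652)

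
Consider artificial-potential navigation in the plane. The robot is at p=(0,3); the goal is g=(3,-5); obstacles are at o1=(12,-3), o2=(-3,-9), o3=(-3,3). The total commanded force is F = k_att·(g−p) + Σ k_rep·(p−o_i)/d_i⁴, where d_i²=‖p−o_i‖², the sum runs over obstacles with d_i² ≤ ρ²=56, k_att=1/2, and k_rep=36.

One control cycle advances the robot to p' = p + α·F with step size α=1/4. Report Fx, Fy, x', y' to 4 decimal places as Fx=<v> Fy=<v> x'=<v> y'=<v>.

F_att = 1/2·(g−p) = 1/2·(3,-8) = (1.5000,-4.0000)
o1: d²=180 > ρ²=56 → inactive
o2: d²=153 > ρ²=56 → inactive
o3: d²=9 ≤ ρ²=56; F_rep = 36·(3,0)/9² = (1.3333,0.0000)
F = F_att + ΣF_rep = (2.8333,-4.0000)
p' = p + 1/4·F = (0.7083,2.0000)

Fx=2.8333 Fy=-4.0000 x'=0.7083 y'=2.0000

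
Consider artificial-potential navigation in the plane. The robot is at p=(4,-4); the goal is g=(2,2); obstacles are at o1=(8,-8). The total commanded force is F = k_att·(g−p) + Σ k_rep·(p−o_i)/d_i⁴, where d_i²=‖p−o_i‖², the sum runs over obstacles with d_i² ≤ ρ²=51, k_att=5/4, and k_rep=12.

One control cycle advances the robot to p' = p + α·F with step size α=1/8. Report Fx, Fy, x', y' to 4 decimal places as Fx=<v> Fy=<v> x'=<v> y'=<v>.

Fx=-2.5469 Fy=7.5469 x'=3.6816 y'=-3.0566

F_att = 5/4·(g−p) = 5/4·(-2,6) = (-2.5000,7.5000)
o1: d²=32 ≤ ρ²=51; F_rep = 12·(-4,4)/32² = (-0.0469,0.0469)
F = F_att + ΣF_rep = (-2.5469,7.5469)
p' = p + 1/8·F = (3.6816,-3.0566)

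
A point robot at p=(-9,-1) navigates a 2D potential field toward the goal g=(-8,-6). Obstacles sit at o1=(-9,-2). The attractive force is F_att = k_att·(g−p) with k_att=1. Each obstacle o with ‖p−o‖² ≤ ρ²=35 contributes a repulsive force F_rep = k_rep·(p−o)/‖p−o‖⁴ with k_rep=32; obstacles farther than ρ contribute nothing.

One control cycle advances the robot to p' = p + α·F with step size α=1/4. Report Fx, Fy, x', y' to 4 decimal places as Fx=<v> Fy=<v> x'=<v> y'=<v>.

F_att = 1·(g−p) = 1·(1,-5) = (1.0000,-5.0000)
o1: d²=1 ≤ ρ²=35; F_rep = 32·(0,1)/1² = (0.0000,32.0000)
F = F_att + ΣF_rep = (1.0000,27.0000)
p' = p + 1/4·F = (-8.7500,5.7500)

Fx=1.0000 Fy=27.0000 x'=-8.7500 y'=5.7500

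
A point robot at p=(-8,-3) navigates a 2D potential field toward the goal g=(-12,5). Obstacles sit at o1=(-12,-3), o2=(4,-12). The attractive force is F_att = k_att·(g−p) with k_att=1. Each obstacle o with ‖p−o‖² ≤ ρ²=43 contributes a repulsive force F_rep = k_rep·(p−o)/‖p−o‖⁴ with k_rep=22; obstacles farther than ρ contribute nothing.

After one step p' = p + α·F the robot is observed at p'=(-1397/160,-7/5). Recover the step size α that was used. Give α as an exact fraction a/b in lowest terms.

F_att = 1·(g−p) = 1·(-4,8) = (-4.0000,8.0000)
o1: d²=16 ≤ ρ²=43; F_rep = 22·(4,0)/16² = (0.3438,0.0000)
o2: d²=225 > ρ²=43 → inactive
F = F_att + ΣF_rep = (-3.6562,8.0000)
Δp = p'−p = (-0.7312,1.6000); α = Δx/Fx = (-117/160) / (-117/32) = 1/5
check: Δy/Fy = (8/5) / (8) = 1/5 ✓

α = 1/5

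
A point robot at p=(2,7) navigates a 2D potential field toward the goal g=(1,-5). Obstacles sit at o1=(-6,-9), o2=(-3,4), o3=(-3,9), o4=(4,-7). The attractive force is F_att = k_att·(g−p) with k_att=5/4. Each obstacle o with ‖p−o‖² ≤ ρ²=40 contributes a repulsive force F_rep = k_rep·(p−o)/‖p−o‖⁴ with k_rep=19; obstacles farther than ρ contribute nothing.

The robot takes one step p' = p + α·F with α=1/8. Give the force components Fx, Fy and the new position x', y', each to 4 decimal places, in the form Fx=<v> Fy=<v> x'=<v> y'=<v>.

Fx=-1.0549 Fy=-14.9959 x'=1.8681 y'=5.1255

F_att = 5/4·(g−p) = 5/4·(-1,-12) = (-1.2500,-15.0000)
o1: d²=320 > ρ²=40 → inactive
o2: d²=34 ≤ ρ²=40; F_rep = 19·(5,3)/34² = (0.0822,0.0493)
o3: d²=29 ≤ ρ²=40; F_rep = 19·(5,-2)/29² = (0.1130,-0.0452)
o4: d²=200 > ρ²=40 → inactive
F = F_att + ΣF_rep = (-1.0549,-14.9959)
p' = p + 1/8·F = (1.8681,5.1255)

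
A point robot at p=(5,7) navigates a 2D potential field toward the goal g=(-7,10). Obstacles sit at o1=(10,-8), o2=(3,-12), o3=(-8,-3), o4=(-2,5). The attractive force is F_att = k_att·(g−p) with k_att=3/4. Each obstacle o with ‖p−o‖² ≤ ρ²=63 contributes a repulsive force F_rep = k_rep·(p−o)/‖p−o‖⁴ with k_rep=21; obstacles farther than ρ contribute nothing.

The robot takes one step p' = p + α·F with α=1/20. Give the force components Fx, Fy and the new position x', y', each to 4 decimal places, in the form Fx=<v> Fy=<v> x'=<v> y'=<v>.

Fx=-8.9477 Fy=2.2650 x'=4.5526 y'=7.1132

F_att = 3/4·(g−p) = 3/4·(-12,3) = (-9.0000,2.2500)
o1: d²=250 > ρ²=63 → inactive
o2: d²=365 > ρ²=63 → inactive
o3: d²=269 > ρ²=63 → inactive
o4: d²=53 ≤ ρ²=63; F_rep = 21·(7,2)/53² = (0.0523,0.0150)
F = F_att + ΣF_rep = (-8.9477,2.2650)
p' = p + 1/20·F = (4.5526,7.1132)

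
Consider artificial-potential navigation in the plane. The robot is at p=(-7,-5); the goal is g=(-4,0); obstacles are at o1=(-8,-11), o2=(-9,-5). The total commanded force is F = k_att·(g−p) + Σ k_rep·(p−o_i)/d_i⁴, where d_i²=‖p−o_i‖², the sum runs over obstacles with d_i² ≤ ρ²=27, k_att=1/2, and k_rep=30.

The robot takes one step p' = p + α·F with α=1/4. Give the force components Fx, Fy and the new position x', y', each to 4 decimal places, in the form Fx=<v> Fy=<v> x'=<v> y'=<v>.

Fx=5.2500 Fy=2.5000 x'=-5.6875 y'=-4.3750

F_att = 1/2·(g−p) = 1/2·(3,5) = (1.5000,2.5000)
o1: d²=37 > ρ²=27 → inactive
o2: d²=4 ≤ ρ²=27; F_rep = 30·(2,0)/4² = (3.7500,0.0000)
F = F_att + ΣF_rep = (5.2500,2.5000)
p' = p + 1/4·F = (-5.6875,-4.3750)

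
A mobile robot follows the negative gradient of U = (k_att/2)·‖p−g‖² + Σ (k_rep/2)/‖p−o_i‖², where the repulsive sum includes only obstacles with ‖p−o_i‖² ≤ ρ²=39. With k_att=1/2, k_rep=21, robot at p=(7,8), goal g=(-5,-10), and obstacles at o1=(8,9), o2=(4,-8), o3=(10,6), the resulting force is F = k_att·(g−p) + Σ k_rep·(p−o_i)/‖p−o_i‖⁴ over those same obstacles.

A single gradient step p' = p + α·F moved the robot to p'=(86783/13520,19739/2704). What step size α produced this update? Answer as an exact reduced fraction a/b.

α = 1/20

F_att = 1/2·(g−p) = 1/2·(-12,-18) = (-6.0000,-9.0000)
o1: d²=2 ≤ ρ²=39; F_rep = 21·(-1,-1)/2² = (-5.2500,-5.2500)
o2: d²=265 > ρ²=39 → inactive
o3: d²=13 ≤ ρ²=39; F_rep = 21·(-3,2)/13² = (-0.3728,0.2485)
F = F_att + ΣF_rep = (-11.6228,-14.0015)
Δp = p'−p = (-0.5811,-0.7001); α = Δx/Fx = (-7857/13520) / (-7857/676) = 1/20
check: Δy/Fy = (-1893/2704) / (-9465/676) = 1/20 ✓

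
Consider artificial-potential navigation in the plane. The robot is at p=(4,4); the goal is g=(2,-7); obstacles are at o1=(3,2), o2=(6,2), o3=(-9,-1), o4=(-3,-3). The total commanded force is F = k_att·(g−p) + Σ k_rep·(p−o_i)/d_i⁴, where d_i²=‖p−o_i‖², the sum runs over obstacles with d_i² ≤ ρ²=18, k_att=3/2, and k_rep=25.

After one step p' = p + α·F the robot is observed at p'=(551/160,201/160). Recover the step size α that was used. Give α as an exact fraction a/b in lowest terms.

α = 1/5

F_att = 3/2·(g−p) = 3/2·(-2,-11) = (-3.0000,-16.5000)
o1: d²=5 ≤ ρ²=18; F_rep = 25·(1,2)/5² = (1.0000,2.0000)
o2: d²=8 ≤ ρ²=18; F_rep = 25·(-2,2)/8² = (-0.7812,0.7812)
o3: d²=194 > ρ²=18 → inactive
o4: d²=98 > ρ²=18 → inactive
F = F_att + ΣF_rep = (-2.7812,-13.7188)
Δp = p'−p = (-0.5563,-2.7437); α = Δx/Fx = (-89/160) / (-89/32) = 1/5
check: Δy/Fy = (-439/160) / (-439/32) = 1/5 ✓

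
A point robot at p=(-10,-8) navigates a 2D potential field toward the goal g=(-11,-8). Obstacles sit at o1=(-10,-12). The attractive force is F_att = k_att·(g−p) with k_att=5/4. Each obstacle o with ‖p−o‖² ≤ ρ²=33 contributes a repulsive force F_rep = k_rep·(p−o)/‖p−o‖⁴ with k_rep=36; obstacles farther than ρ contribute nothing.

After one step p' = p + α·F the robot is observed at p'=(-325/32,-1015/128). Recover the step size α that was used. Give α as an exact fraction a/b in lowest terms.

F_att = 5/4·(g−p) = 5/4·(-1,0) = (-1.2500,0.0000)
o1: d²=16 ≤ ρ²=33; F_rep = 36·(0,4)/16² = (0.0000,0.5625)
F = F_att + ΣF_rep = (-1.2500,0.5625)
Δp = p'−p = (-0.1562,0.0703); α = Δx/Fx = (-5/32) / (-5/4) = 1/8
check: Δy/Fy = (9/128) / (9/16) = 1/8 ✓

α = 1/8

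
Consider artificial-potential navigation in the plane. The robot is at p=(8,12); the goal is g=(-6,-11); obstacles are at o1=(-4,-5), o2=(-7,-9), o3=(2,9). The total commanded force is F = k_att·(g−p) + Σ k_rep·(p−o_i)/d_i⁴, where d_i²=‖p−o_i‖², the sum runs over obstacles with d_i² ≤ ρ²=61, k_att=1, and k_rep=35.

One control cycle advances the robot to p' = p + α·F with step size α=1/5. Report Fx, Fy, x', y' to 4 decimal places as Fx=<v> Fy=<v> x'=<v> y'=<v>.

F_att = 1·(g−p) = 1·(-14,-23) = (-14.0000,-23.0000)
o1: d²=433 > ρ²=61 → inactive
o2: d²=666 > ρ²=61 → inactive
o3: d²=45 ≤ ρ²=61; F_rep = 35·(6,3)/45² = (0.1037,0.0519)
F = F_att + ΣF_rep = (-13.8963,-22.9481)
p' = p + 1/5·F = (5.2207,7.4104)

Fx=-13.8963 Fy=-22.9481 x'=5.2207 y'=7.4104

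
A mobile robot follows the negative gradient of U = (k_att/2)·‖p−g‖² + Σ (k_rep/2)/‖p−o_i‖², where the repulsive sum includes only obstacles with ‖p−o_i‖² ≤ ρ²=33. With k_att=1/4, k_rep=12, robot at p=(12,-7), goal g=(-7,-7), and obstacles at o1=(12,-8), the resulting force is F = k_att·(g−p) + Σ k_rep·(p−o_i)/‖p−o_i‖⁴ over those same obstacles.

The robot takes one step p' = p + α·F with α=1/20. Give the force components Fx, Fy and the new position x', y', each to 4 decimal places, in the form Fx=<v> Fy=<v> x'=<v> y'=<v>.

F_att = 1/4·(g−p) = 1/4·(-19,0) = (-4.7500,0.0000)
o1: d²=1 ≤ ρ²=33; F_rep = 12·(0,1)/1² = (0.0000,12.0000)
F = F_att + ΣF_rep = (-4.7500,12.0000)
p' = p + 1/20·F = (11.7625,-6.4000)

Fx=-4.7500 Fy=12.0000 x'=11.7625 y'=-6.4000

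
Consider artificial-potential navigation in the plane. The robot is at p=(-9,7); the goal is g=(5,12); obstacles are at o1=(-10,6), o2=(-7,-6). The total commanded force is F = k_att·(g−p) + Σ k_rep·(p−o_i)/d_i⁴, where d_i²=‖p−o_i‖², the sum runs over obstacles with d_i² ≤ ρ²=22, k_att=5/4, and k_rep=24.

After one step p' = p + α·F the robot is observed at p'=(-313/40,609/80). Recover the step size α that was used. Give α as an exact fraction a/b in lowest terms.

F_att = 5/4·(g−p) = 5/4·(14,5) = (17.5000,6.2500)
o1: d²=2 ≤ ρ²=22; F_rep = 24·(1,1)/2² = (6.0000,6.0000)
o2: d²=173 > ρ²=22 → inactive
F = F_att + ΣF_rep = (23.5000,12.2500)
Δp = p'−p = (1.1750,0.6125); α = Δx/Fx = (47/40) / (47/2) = 1/20
check: Δy/Fy = (49/80) / (49/4) = 1/20 ✓

α = 1/20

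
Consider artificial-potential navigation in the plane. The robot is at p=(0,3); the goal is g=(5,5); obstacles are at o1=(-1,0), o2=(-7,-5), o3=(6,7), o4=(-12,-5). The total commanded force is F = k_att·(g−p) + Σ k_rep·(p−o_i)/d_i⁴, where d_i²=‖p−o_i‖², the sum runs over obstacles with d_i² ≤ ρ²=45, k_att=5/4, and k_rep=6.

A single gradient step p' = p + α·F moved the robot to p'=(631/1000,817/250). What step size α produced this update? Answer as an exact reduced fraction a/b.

α = 1/10

F_att = 5/4·(g−p) = 5/4·(5,2) = (6.2500,2.5000)
o1: d²=10 ≤ ρ²=45; F_rep = 6·(1,3)/10² = (0.0600,0.1800)
o2: d²=113 > ρ²=45 → inactive
o3: d²=52 > ρ²=45 → inactive
o4: d²=208 > ρ²=45 → inactive
F = F_att + ΣF_rep = (6.3100,2.6800)
Δp = p'−p = (0.6310,0.2680); α = Δx/Fx = (631/1000) / (631/100) = 1/10
check: Δy/Fy = (67/250) / (67/25) = 1/10 ✓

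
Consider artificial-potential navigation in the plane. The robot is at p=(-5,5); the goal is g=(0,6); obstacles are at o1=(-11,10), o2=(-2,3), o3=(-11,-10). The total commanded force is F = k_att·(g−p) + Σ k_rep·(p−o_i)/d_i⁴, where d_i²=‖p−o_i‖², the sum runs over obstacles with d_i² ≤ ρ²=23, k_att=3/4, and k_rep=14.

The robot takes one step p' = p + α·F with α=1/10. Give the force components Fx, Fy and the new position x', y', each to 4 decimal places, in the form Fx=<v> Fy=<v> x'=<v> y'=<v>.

F_att = 3/4·(g−p) = 3/4·(5,1) = (3.7500,0.7500)
o1: d²=61 > ρ²=23 → inactive
o2: d²=13 ≤ ρ²=23; F_rep = 14·(-3,2)/13² = (-0.2485,0.1657)
o3: d²=261 > ρ²=23 → inactive
F = F_att + ΣF_rep = (3.5015,0.9157)
p' = p + 1/10·F = (-4.6499,5.0916)

Fx=3.5015 Fy=0.9157 x'=-4.6499 y'=5.0916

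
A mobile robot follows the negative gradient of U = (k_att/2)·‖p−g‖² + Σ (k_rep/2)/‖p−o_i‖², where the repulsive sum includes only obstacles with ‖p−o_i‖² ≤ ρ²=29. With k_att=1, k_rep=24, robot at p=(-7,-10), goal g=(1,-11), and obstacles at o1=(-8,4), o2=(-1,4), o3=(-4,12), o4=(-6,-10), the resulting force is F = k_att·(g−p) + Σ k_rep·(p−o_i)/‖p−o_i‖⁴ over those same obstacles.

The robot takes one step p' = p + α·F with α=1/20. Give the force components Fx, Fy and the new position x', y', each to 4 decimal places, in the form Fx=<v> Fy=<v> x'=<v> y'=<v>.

F_att = 1·(g−p) = 1·(8,-1) = (8.0000,-1.0000)
o1: d²=197 > ρ²=29 → inactive
o2: d²=232 > ρ²=29 → inactive
o3: d²=493 > ρ²=29 → inactive
o4: d²=1 ≤ ρ²=29; F_rep = 24·(-1,0)/1² = (-24.0000,0.0000)
F = F_att + ΣF_rep = (-16.0000,-1.0000)
p' = p + 1/20·F = (-7.8000,-10.0500)

Fx=-16.0000 Fy=-1.0000 x'=-7.8000 y'=-10.0500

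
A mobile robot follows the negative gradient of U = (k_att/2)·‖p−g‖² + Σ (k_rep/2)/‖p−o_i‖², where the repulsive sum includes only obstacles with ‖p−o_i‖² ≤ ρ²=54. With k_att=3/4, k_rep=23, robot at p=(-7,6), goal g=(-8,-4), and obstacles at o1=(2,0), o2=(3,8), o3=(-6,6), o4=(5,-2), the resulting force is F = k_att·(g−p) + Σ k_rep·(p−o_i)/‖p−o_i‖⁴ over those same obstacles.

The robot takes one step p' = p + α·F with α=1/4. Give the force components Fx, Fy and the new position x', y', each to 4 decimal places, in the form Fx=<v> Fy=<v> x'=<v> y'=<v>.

Fx=-23.7500 Fy=-7.5000 x'=-12.9375 y'=4.1250

F_att = 3/4·(g−p) = 3/4·(-1,-10) = (-0.7500,-7.5000)
o1: d²=117 > ρ²=54 → inactive
o2: d²=104 > ρ²=54 → inactive
o3: d²=1 ≤ ρ²=54; F_rep = 23·(-1,0)/1² = (-23.0000,0.0000)
o4: d²=208 > ρ²=54 → inactive
F = F_att + ΣF_rep = (-23.7500,-7.5000)
p' = p + 1/4·F = (-12.9375,4.1250)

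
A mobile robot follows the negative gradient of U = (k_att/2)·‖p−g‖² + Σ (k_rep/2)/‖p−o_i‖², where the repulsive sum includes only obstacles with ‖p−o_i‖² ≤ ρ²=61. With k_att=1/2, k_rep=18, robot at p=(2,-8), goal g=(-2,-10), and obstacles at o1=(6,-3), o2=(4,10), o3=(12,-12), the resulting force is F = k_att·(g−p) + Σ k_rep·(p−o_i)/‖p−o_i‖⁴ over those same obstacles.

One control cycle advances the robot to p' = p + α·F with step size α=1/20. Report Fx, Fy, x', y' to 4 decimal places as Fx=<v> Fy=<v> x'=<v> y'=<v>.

F_att = 1/2·(g−p) = 1/2·(-4,-2) = (-2.0000,-1.0000)
o1: d²=41 ≤ ρ²=61; F_rep = 18·(-4,-5)/41² = (-0.0428,-0.0535)
o2: d²=328 > ρ²=61 → inactive
o3: d²=116 > ρ²=61 → inactive
F = F_att + ΣF_rep = (-2.0428,-1.0535)
p' = p + 1/20·F = (1.8979,-8.0527)

Fx=-2.0428 Fy=-1.0535 x'=1.8979 y'=-8.0527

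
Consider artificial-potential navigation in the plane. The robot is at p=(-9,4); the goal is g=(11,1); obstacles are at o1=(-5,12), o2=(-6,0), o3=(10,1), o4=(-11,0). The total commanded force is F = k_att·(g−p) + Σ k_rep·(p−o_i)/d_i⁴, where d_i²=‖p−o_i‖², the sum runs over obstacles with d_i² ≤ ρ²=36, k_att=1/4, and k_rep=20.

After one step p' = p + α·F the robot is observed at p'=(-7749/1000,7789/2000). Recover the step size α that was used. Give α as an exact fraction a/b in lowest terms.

α = 1/4

F_att = 1/4·(g−p) = 1/4·(20,-3) = (5.0000,-0.7500)
o1: d²=80 > ρ²=36 → inactive
o2: d²=25 ≤ ρ²=36; F_rep = 20·(-3,4)/25² = (-0.0960,0.1280)
o3: d²=370 > ρ²=36 → inactive
o4: d²=20 ≤ ρ²=36; F_rep = 20·(2,4)/20² = (0.1000,0.2000)
F = F_att + ΣF_rep = (5.0040,-0.4220)
Δp = p'−p = (1.2510,-0.1055); α = Δx/Fx = (1251/1000) / (1251/250) = 1/4
check: Δy/Fy = (-211/2000) / (-211/500) = 1/4 ✓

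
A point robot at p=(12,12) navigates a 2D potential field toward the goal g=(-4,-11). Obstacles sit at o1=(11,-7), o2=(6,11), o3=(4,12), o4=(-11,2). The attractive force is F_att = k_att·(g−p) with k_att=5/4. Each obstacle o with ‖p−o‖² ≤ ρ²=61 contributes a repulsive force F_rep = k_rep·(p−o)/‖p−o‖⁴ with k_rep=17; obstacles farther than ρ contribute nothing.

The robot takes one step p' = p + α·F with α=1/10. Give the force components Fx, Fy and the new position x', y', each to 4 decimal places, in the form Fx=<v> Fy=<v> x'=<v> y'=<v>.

F_att = 5/4·(g−p) = 5/4·(-16,-23) = (-20.0000,-28.7500)
o1: d²=362 > ρ²=61 → inactive
o2: d²=37 ≤ ρ²=61; F_rep = 17·(6,1)/37² = (0.0745,0.0124)
o3: d²=64 > ρ²=61 → inactive
o4: d²=629 > ρ²=61 → inactive
F = F_att + ΣF_rep = (-19.9255,-28.7376)
p' = p + 1/10·F = (10.0075,9.1262)

Fx=-19.9255 Fy=-28.7376 x'=10.0075 y'=9.1262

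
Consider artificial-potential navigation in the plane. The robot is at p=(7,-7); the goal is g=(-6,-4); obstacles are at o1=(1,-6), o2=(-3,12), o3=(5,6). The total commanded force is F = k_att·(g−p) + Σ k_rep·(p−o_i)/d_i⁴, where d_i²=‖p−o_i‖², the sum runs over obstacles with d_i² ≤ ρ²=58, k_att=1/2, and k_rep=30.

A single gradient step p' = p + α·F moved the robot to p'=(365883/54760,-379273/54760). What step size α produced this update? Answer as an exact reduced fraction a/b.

α = 1/20

F_att = 1/2·(g−p) = 1/2·(-13,3) = (-6.5000,1.5000)
o1: d²=37 ≤ ρ²=58; F_rep = 30·(6,-1)/37² = (0.1315,-0.0219)
o2: d²=461 > ρ²=58 → inactive
o3: d²=173 > ρ²=58 → inactive
F = F_att + ΣF_rep = (-6.3685,1.4781)
Δp = p'−p = (-0.3184,0.0739); α = Δx/Fx = (-17437/54760) / (-17437/2738) = 1/20
check: Δy/Fy = (4047/54760) / (4047/2738) = 1/20 ✓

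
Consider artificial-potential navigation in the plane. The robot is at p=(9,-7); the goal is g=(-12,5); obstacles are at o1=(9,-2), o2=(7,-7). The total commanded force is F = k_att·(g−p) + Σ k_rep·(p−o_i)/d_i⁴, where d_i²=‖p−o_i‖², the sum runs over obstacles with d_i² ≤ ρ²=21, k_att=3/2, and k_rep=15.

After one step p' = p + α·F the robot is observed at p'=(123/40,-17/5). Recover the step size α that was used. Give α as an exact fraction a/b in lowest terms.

F_att = 3/2·(g−p) = 3/2·(-21,12) = (-31.5000,18.0000)
o1: d²=25 > ρ²=21 → inactive
o2: d²=4 ≤ ρ²=21; F_rep = 15·(2,0)/4² = (1.8750,0.0000)
F = F_att + ΣF_rep = (-29.6250,18.0000)
Δp = p'−p = (-5.9250,3.6000); α = Δx/Fx = (-237/40) / (-237/8) = 1/5
check: Δy/Fy = (18/5) / (18) = 1/5 ✓

α = 1/5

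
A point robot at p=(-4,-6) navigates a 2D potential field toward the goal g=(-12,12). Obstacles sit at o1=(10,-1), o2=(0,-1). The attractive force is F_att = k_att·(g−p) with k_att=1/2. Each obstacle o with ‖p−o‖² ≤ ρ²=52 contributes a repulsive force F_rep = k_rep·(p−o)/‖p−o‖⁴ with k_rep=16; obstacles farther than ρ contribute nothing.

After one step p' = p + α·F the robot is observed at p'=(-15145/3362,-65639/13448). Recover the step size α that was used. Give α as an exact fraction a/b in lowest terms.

F_att = 1/2·(g−p) = 1/2·(-8,18) = (-4.0000,9.0000)
o1: d²=221 > ρ²=52 → inactive
o2: d²=41 ≤ ρ²=52; F_rep = 16·(-4,-5)/41² = (-0.0381,-0.0476)
F = F_att + ΣF_rep = (-4.0381,8.9524)
Δp = p'−p = (-0.5048,1.1191); α = Δx/Fx = (-1697/3362) / (-6788/1681) = 1/8
check: Δy/Fy = (15049/13448) / (15049/1681) = 1/8 ✓

α = 1/8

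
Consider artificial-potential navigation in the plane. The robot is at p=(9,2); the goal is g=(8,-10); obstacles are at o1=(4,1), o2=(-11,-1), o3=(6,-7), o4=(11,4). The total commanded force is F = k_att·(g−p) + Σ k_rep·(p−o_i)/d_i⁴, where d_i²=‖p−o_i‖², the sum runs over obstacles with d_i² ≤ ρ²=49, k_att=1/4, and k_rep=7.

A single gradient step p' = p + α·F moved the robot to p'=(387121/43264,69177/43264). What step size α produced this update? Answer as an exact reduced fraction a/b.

α = 1/8

F_att = 1/4·(g−p) = 1/4·(-1,-12) = (-0.2500,-3.0000)
o1: d²=26 ≤ ρ²=49; F_rep = 7·(5,1)/26² = (0.0518,0.0104)
o2: d²=409 > ρ²=49 → inactive
o3: d²=90 > ρ²=49 → inactive
o4: d²=8 ≤ ρ²=49; F_rep = 7·(-2,-2)/8² = (-0.2188,-0.2188)
F = F_att + ΣF_rep = (-0.4170,-3.2084)
Δp = p'−p = (-0.0521,-0.4010); α = Δx/Fx = (-2255/43264) / (-2255/5408) = 1/8
check: Δy/Fy = (-17351/43264) / (-17351/5408) = 1/8 ✓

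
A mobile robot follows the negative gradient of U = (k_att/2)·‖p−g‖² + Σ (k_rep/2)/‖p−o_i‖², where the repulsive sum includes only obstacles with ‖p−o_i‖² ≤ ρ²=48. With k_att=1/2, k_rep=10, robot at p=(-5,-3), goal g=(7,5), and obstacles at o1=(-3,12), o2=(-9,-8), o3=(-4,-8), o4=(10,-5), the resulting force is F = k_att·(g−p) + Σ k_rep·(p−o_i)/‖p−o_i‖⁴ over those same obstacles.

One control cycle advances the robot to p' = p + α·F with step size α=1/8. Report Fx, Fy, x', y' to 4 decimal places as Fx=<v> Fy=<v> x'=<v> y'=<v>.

Fx=6.0090 Fy=4.1037 x'=-4.2489 y'=-2.4870

F_att = 1/2·(g−p) = 1/2·(12,8) = (6.0000,4.0000)
o1: d²=229 > ρ²=48 → inactive
o2: d²=41 ≤ ρ²=48; F_rep = 10·(4,5)/41² = (0.0238,0.0297)
o3: d²=26 ≤ ρ²=48; F_rep = 10·(-1,5)/26² = (-0.0148,0.0740)
o4: d²=229 > ρ²=48 → inactive
F = F_att + ΣF_rep = (6.0090,4.1037)
p' = p + 1/8·F = (-4.2489,-2.4870)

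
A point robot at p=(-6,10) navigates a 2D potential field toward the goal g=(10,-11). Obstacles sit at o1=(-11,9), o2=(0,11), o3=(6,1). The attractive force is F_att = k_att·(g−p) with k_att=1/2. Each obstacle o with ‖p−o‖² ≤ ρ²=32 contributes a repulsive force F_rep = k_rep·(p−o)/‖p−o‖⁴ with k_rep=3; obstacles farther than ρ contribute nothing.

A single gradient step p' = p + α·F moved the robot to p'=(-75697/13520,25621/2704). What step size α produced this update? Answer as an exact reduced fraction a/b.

α = 1/20

F_att = 1/2·(g−p) = 1/2·(16,-21) = (8.0000,-10.5000)
o1: d²=26 ≤ ρ²=32; F_rep = 3·(5,1)/26² = (0.0222,0.0044)
o2: d²=37 > ρ²=32 → inactive
o3: d²=225 > ρ²=32 → inactive
F = F_att + ΣF_rep = (8.0222,-10.4956)
Δp = p'−p = (0.4011,-0.5248); α = Δx/Fx = (5423/13520) / (5423/676) = 1/20
check: Δy/Fy = (-1419/2704) / (-7095/676) = 1/20 ✓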